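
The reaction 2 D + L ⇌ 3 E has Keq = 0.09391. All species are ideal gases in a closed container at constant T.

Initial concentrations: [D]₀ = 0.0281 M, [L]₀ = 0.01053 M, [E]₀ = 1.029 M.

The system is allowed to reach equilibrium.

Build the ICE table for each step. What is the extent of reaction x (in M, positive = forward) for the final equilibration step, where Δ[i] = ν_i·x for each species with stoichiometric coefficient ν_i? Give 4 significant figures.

Q₀ = 1.3104e+05 vs Keq = 0.09391 ⇒ Q>K, reverse
Step 1:
                  D         L         E
  Initial    0.0281   0.01053     1.029
  Change      0.548     0.274    -0.822
  Equil      0.5761    0.2845     0.207
  solve Keq expr → x = -0.274; check Q = 0.09391

x = -0.274 M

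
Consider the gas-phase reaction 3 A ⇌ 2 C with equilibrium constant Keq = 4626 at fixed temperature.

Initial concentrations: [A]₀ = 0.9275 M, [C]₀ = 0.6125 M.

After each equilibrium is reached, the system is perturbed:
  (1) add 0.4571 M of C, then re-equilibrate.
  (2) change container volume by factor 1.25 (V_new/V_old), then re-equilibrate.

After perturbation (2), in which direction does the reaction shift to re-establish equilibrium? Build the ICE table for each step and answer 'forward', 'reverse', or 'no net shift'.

Direction: reverse

Q₀ = 0.4702 vs Keq = 4626 ⇒ Q<K, forward
Step 1:
                   A          C
  init        0.9275     0.6125
  Δ          -0.8603     0.5735
  eq         0.06724      1.186
  solve Keq expr → x = 0.2868; check Q = 4626
Then add 0.4571 M of C.
Step 2:
                   A          C
  init       0.06724      1.643
  Δ          0.01596   -0.01064
  eq         0.08321      1.632
  solve Keq expr → x = -0.005321; check Q = 4626
Then change container volume by factor 1.25 (V_new/V_old).
Step 3:
                   A          C
  init       0.06657      1.306
  Δ         0.005018  -0.003345
  eq         0.07158      1.303
  solve Keq expr → x = -0.001673; check Q = 4626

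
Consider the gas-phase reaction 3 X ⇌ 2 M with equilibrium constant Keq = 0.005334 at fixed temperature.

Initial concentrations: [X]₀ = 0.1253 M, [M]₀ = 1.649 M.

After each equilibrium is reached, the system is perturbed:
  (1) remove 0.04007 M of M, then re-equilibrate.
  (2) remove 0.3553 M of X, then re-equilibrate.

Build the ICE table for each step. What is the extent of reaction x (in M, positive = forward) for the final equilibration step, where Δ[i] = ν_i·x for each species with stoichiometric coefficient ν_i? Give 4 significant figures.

x = -0.02251 M

Q₀ = 1382 vs Keq = 0.005334 ⇒ Q>K, reverse
Step 1:
                  X         M
  I          0.1253     1.649
  C           2.108    -1.405
  E           2.233    0.2437
  solve Keq expr → x = -0.7026; check Q = 0.005334
Then remove 0.04007 M of M.
Step 2:
                  X         M
  I           2.233    0.2037
  C        -0.04831    0.0322
  E           2.185    0.2359
  solve Keq expr → x = 0.0161; check Q = 0.005334
Then remove 0.3553 M of X.
Step 3:
                  X         M
  I            1.83    0.2359
  C         0.06754  -0.04503
  E           1.897    0.1908
  solve Keq expr → x = -0.02251; check Q = 0.005334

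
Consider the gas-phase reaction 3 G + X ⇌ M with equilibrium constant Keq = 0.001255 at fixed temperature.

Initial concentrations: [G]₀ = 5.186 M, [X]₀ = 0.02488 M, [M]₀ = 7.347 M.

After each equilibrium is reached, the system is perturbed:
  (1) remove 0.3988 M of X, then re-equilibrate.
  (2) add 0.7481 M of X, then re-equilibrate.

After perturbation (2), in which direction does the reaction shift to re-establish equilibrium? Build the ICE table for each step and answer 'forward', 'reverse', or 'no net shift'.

Direction: forward

Q₀ = 2.117 vs Keq = 0.001255 ⇒ Q>K, reverse
Step 1:
                  G         X         M
  I           5.186   0.02488     7.347
  C           6.856     2.285    -2.285
  E           12.04      2.31     5.062
  solve Keq expr → x = -2.285; check Q = 0.001255
Then remove 0.3988 M of X.
Step 2:
                  G         X         M
  I           12.04     1.911     5.062
  C          0.3944    0.1315   -0.1315
  E           12.44     2.043      4.93
  solve Keq expr → x = -0.1315; check Q = 0.001255
Then add 0.7481 M of X.
Step 3:
                  G         X         M
  I           12.44     2.791      4.93
  C         -0.7104   -0.2368    0.2368
  E           11.73     2.554     5.167
  solve Keq expr → x = 0.2368; check Q = 0.001255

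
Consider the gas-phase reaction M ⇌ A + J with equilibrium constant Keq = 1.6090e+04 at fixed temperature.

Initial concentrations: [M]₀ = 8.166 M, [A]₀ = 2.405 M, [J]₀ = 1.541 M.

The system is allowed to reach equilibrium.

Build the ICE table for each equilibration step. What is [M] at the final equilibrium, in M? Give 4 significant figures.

Q₀ = 0.4538 vs Keq = 1.6090e+04 ⇒ Q<K, forward
Step 1:
                    M           A           J
  I             8.166       2.405       1.541
  C             -8.16        8.16        8.16
  E          0.006369       10.56       9.701
  solve Keq expr → x = 8.16; check Q = 1.6090e+04

[M]_eq = 0.006369 M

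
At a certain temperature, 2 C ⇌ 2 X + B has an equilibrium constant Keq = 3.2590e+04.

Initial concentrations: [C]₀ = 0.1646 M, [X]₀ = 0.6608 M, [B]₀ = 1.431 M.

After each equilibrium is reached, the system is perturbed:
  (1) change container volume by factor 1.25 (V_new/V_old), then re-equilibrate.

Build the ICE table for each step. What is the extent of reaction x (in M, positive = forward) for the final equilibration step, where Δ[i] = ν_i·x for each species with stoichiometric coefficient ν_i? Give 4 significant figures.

Q₀ = 23.06 vs Keq = 3.2590e+04 ⇒ Q<K, forward
Step 1:
                    C           X           B
  Initial      0.1646      0.6608       1.431
  Change       -0.159       0.159     0.07951
  Equil      0.005581      0.8198       1.511
  solve Keq expr → x = 0.07951; check Q = 3.2590e+04
Then change container volume by factor 1.25 (V_new/V_old).
Step 2:
                    C           X           B
  Initial    0.004465      0.6559       1.208
  Change  -4.6815e-04  4.6815e-04  2.3408e-04
  Equil      0.003997      0.6563       1.209
  solve Keq expr → x = 2.3408e-04; check Q = 3.2590e+04

x = 2.3408e-04 M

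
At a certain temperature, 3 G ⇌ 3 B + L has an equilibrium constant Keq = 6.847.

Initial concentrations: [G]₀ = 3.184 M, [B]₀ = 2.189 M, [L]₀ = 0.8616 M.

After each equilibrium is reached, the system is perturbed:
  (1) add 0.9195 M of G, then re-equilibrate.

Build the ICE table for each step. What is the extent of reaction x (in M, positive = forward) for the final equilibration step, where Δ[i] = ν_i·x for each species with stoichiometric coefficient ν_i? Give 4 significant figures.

x = 0.1743 M

Q₀ = 0.28 vs Keq = 6.847 ⇒ Q<K, forward
Step 1:
                    G           B           L
  Initial       3.184       2.189      0.8616
  Change       -1.232       1.232      0.4106
  Equil         1.952       3.421       1.272
  solve Keq expr → x = 0.4106; check Q = 6.847
Then add 0.9195 M of G.
Step 2:
                    G           B           L
  Initial       2.872       3.421       1.272
  Change      -0.5228      0.5228      0.1743
  Equil         2.349       3.944       1.447
  solve Keq expr → x = 0.1743; check Q = 6.847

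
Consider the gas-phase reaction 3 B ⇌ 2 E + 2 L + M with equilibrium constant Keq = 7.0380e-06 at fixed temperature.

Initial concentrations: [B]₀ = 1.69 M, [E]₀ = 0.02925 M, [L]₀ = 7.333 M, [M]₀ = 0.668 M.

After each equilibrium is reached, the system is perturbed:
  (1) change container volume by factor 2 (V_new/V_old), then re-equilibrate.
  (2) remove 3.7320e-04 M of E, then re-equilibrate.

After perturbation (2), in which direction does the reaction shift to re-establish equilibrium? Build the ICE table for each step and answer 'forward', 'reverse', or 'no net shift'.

Q₀ = 0.006367 vs Keq = 7.0380e-06 ⇒ Q>K, reverse
Step 1:
                  B         E         L         M
  init         1.69   0.02925     7.333     0.668
  Δ         0.04234  -0.02823  -0.02823  -0.01411
  eq          1.732  0.001024     7.305    0.6539
  solve Keq expr → x = -0.01411; check Q = 7.0380e-06
Then change container volume by factor 2 (V_new/V_old).
Step 2:
                  B         E         L         M
  init       0.8662 5.1202e-04     3.652    0.3269
  Δ       -7.6518e-04 5.1012e-04 5.1012e-04 2.5506e-04
  eq         0.8654  0.001022     3.653    0.3272
  solve Keq expr → x = 2.5506e-04; check Q = 7.0380e-06
Then remove 3.7320e-04 M of E.
Step 3:
                  B         E         L         M
  init       0.8654 6.4894e-04     3.653    0.3272
  Δ       -5.5773e-04 3.7182e-04 3.7182e-04 1.8591e-04
  eq         0.8648  0.001021     3.653    0.3274
  solve Keq expr → x = 1.8591e-04; check Q = 7.0380e-06

Direction: forward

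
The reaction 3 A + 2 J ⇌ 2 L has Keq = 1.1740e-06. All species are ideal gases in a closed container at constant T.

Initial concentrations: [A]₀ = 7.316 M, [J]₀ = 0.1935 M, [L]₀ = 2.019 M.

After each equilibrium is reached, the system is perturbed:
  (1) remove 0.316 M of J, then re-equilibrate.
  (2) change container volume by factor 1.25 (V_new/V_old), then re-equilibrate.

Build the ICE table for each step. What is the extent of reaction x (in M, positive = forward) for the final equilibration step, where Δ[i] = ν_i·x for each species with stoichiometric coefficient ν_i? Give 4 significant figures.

Q₀ = 0.278 vs Keq = 1.1740e-06 ⇒ Q>K, reverse
Step 1:
                  A         J         L
  init        7.316    0.1935     2.019
  Δ           2.915     1.943    -1.943
  eq          10.23     2.137   0.07576
  solve Keq expr → x = -0.9716; check Q = 1.1740e-06
Then remove 0.316 M of J.
Step 2:
                  A         J         L
  init        10.23     1.821   0.07576
  Δ         0.01601   0.01067  -0.01067
  eq          10.25     1.831   0.06509
  solve Keq expr → x = -0.005337; check Q = 1.1740e-06
Then change container volume by factor 1.25 (V_new/V_old).
Step 3:
                  A         J         L
  init        8.197     1.465   0.05207
  Δ         0.02145    0.0143   -0.0143
  eq          8.219     1.479   0.03777
  solve Keq expr → x = -0.00715; check Q = 1.1740e-06

x = -0.00715 M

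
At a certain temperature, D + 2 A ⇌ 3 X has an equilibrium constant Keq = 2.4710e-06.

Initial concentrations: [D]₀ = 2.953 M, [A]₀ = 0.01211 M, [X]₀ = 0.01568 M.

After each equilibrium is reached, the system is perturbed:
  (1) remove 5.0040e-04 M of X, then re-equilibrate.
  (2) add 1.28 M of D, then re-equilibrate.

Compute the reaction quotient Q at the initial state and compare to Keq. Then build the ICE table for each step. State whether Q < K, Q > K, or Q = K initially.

Q₀ = 0.008902 vs Keq = 2.4710e-06 ⇒ Q>K, reverse
Step 1:
                   D          A          X
  init         2.953    0.01211    0.01568
  Δ         0.004726   0.009451   -0.01418
  eq           2.958    0.02156   0.001503
  solve Keq expr → x = -0.004726; check Q = 2.4710e-06
Then remove 5.0040e-04 M of X.
Step 2:
                   D          A          X
  init         2.958    0.02156   0.001003
  Δ       -1.6177e-04 -3.2353e-04 4.8530e-04
  eq           2.958    0.02124   0.001488
  solve Keq expr → x = 1.6177e-04; check Q = 2.4710e-06
Then add 1.28 M of D.
Step 3:
                   D          A          X
  init         4.238    0.02124   0.001488
  Δ       -6.1031e-05 -1.2206e-04 1.8309e-04
  eq           4.238    0.02112   0.001671
  solve Keq expr → x = 6.1031e-05; check Q = 2.4710e-06

Q₀ = 0.008902; Q > K (proceeds reverse)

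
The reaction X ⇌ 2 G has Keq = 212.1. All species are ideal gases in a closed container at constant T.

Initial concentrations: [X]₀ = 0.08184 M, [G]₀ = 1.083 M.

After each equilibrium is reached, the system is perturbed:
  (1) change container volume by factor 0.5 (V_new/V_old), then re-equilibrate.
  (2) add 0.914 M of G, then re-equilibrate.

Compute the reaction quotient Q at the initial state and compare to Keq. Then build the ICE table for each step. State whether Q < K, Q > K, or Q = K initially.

Q₀ = 14.33; Q < K (proceeds forward)

Q₀ = 14.33 vs Keq = 212.1 ⇒ Q<K, forward
Step 1:
                  X         G
  I         0.08184     1.083
  C        -0.07468    0.1494
  E         0.00716     1.232
  solve Keq expr → x = 0.07468; check Q = 212.1
Then change container volume by factor 0.5 (V_new/V_old).
Step 2:
                  X         G
  I         0.01432     2.465
  C         0.01369  -0.02738
  E         0.02801     2.437
  solve Keq expr → x = -0.01369; check Q = 212.1
Then add 0.914 M of G.
Step 3:
                  X         G
  I         0.02801     3.351
  C         0.02347  -0.04694
  E         0.05148     3.304
  solve Keq expr → x = -0.02347; check Q = 212.1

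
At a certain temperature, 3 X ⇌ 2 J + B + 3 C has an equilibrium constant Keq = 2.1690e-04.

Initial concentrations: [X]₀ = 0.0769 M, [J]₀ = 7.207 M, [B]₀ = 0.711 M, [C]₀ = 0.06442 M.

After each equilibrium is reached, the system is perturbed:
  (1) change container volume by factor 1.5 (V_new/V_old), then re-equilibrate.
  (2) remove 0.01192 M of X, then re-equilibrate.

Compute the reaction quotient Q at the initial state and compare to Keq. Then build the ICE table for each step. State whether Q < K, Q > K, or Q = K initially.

Q₀ = 21.71 vs Keq = 2.1690e-04 ⇒ Q>K, reverse
Step 1:
                  X         J         B         C
  init       0.0769     7.207     0.711   0.06442
  Δ         0.06188  -0.04125  -0.02063  -0.06188
  eq         0.1388     7.166    0.6904  0.002538
  solve Keq expr → x = -0.02063; check Q = 2.1690e-04
Then change container volume by factor 1.5 (V_new/V_old).
Step 2:
                  X         J         B         C
  init      0.09252     4.777    0.4602  0.001692
  Δ       -8.2285e-04 5.4856e-04 2.7428e-04 8.2285e-04
  eq         0.0917     4.778    0.4605  0.002515
  solve Keq expr → x = 2.7428e-04; check Q = 2.1690e-04
Then remove 0.01192 M of X.
Step 3:
                  X         J         B         C
  init      0.07978     4.778    0.4605  0.002515
  Δ       3.1798e-04 -2.1199e-04 -1.0599e-04 -3.1798e-04
  eq         0.0801     4.778    0.4604  0.002197
  solve Keq expr → x = -1.0599e-04; check Q = 2.1690e-04

Q₀ = 21.71; Q > K (proceeds reverse)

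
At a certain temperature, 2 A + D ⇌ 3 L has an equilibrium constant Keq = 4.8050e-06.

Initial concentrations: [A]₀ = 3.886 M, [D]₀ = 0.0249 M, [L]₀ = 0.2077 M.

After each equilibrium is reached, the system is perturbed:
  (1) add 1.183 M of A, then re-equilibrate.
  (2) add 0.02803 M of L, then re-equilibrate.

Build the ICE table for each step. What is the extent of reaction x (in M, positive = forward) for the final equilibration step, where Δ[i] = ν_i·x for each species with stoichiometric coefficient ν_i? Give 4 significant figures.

Q₀ = 0.02383 vs Keq = 4.8050e-06 ⇒ Q>K, reverse
Step 1:
                    A           D           L
  Initial       3.886      0.0249      0.2077
  Change       0.1258     0.06292     -0.1888
  Equil         4.012     0.08782     0.01894
  solve Keq expr → x = -0.06292; check Q = 4.8050e-06
Then add 1.183 M of A.
Step 2:
                    A           D           L
  Initial       5.195     0.08782     0.01894
  Change    -0.002303   -0.001152    0.003455
  Equil         5.193     0.08667     0.02239
  solve Keq expr → x = 0.001152; check Q = 4.8050e-06
Then add 0.02803 M of L.
Step 3:
                    A           D           L
  Initial       5.193     0.08667     0.05042
  Change      0.01815    0.009073    -0.02722
  Equil         5.211     0.09574      0.0232
  solve Keq expr → x = -0.009073; check Q = 4.8050e-06

x = -0.009073 M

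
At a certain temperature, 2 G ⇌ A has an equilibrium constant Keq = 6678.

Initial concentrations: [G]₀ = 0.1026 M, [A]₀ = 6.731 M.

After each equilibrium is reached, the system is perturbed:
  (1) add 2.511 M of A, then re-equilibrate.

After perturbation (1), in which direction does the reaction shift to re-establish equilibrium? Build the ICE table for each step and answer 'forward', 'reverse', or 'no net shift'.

Direction: reverse

Q₀ = 639.4 vs Keq = 6678 ⇒ Q<K, forward
Step 1:
                   G          A
  I           0.1026      6.731
  C         -0.07077    0.03538
  E          0.03183      6.766
  solve Keq expr → x = 0.03538; check Q = 6678
Then add 2.511 M of A.
Step 2:
                   G          A
  I          0.03183      9.277
  C         0.005436  -0.002718
  E          0.03727      9.275
  solve Keq expr → x = -0.002718; check Q = 6678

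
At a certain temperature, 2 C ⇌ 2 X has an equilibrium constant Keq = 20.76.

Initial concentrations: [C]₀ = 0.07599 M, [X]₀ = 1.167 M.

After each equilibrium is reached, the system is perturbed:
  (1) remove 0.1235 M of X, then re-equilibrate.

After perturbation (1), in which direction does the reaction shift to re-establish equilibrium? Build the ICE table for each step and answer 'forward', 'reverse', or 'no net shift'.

Q₀ = 235.8 vs Keq = 20.76 ⇒ Q>K, reverse
Step 1:
                   C          X
  I          0.07599      1.167
  C           0.1477    -0.1477
  E           0.2237      1.019
  solve Keq expr → x = -0.07386; check Q = 20.76
Then remove 0.1235 M of X.
Step 2:
                   C          X
  I           0.2237     0.8958
  C         -0.02223    0.02223
  E           0.2015      0.918
  solve Keq expr → x = 0.01111; check Q = 20.76

Direction: forward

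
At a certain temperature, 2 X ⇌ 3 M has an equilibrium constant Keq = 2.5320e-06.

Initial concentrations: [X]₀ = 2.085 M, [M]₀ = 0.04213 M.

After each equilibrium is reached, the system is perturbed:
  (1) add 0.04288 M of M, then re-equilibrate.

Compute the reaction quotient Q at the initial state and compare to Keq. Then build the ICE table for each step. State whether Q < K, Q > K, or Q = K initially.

Q₀ = 1.7201e-05 vs Keq = 2.5320e-06 ⇒ Q>K, reverse
Step 1:
                  X         M
  Initial     2.085   0.04213
  Change    0.01319  -0.01979
  Equil       2.098   0.02234
  solve Keq expr → x = -0.006597; check Q = 2.5320e-06
Then add 0.04288 M of M.
Step 2:
                  X         M
  Initial     2.098   0.06522
  Change    0.02845  -0.04268
  Equil       2.127   0.02254
  solve Keq expr → x = -0.01423; check Q = 2.5320e-06

Q₀ = 1.7201e-05; Q > K (proceeds reverse)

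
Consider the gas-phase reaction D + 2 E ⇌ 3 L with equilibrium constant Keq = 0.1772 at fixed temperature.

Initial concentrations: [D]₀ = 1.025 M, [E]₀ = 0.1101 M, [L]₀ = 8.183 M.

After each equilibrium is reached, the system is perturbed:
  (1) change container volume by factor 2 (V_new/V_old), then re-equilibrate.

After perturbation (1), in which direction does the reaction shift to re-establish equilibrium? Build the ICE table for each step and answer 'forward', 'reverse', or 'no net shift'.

Q₀ = 4.4100e+04 vs Keq = 0.1772 ⇒ Q>K, reverse
Step 1:
                    D           E           L
  init          1.025      0.1101       8.183
  Δ             2.025       4.051      -6.076
  eq             3.05       4.161       2.107
  solve Keq expr → x = -2.025; check Q = 0.1772
Then change container volume by factor 2 (V_new/V_old).
Step 2:
                    D           E           L
  init          1.525        2.08       1.054
  Δ                 0           0           0
  eq            1.525        2.08       1.054
  solve Keq expr → x = 0; check Q = 0.1772

Direction: no net shift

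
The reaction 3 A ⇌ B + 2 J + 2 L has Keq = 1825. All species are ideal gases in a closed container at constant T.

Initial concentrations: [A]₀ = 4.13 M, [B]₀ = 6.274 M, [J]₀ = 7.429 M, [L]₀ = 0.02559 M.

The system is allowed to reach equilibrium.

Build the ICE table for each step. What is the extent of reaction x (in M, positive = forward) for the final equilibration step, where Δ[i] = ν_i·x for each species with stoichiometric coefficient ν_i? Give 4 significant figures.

x = 0.9993 M

Q₀ = 0.003219 vs Keq = 1825 ⇒ Q<K, forward
Step 1:
                   A          B          J          L
  Initial       4.13      6.274      7.429    0.02559
  Change      -2.998     0.9993      1.999      1.999
  Equil        1.132      7.273      9.428      2.024
  solve Keq expr → x = 0.9993; check Q = 1825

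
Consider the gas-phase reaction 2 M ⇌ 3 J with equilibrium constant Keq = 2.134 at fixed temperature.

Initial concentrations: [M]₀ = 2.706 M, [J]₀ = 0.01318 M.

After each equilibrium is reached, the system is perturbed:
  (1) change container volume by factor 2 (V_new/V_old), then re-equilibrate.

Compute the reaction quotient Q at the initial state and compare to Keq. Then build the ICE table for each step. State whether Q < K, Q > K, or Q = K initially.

Q₀ = 3.1267e-07; Q < K (proceeds forward)

Q₀ = 3.1267e-07 vs Keq = 2.134 ⇒ Q<K, forward
Step 1:
                   M          J
  init         2.706    0.01318
  Δ           -1.146      1.719
  eq            1.56      1.732
  solve Keq expr → x = 0.5729; check Q = 2.134
Then change container volume by factor 2 (V_new/V_old).
Step 2:
                   M          J
  init        0.7801     0.8659
  Δ          -0.0918     0.1377
  eq          0.6883      1.004
  solve Keq expr → x = 0.0459; check Q = 2.134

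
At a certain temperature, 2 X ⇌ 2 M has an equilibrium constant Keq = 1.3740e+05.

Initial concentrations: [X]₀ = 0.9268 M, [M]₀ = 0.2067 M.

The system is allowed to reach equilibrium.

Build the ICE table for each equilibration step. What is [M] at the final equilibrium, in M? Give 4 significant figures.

Q₀ = 0.04974 vs Keq = 1.3740e+05 ⇒ Q<K, forward
Step 1:
                    X           M
  Initial      0.9268      0.2067
  Change      -0.9238      0.9238
  Equil       0.00305        1.13
  solve Keq expr → x = 0.4619; check Q = 1.3740e+05

[M]_eq = 1.13 M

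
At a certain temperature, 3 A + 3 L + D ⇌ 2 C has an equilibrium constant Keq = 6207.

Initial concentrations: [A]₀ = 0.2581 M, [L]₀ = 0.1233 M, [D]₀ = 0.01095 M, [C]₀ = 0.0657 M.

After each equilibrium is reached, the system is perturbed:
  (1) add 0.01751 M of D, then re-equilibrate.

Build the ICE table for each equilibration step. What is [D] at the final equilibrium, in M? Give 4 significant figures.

Q₀ = 1.2231e+04 vs Keq = 6207 ⇒ Q>K, reverse
Step 1:
                   A          L          D          C
  Initial     0.2581     0.1233    0.01095     0.0657
  Change    0.008135   0.008135   0.002712  -0.005423
  Equil       0.2662     0.1314    0.01366    0.06028
  solve Keq expr → x = -0.002712; check Q = 6207
Then add 0.01751 M of D.
Step 2:
                   A          L          D          C
  Initial     0.2662     0.1314    0.03117    0.06028
  Change    -0.01219   -0.01219  -0.004062   0.008124
  Equil        0.254     0.1192    0.02711     0.0684
  solve Keq expr → x = 0.004062; check Q = 6207

[D]_eq = 0.02711 M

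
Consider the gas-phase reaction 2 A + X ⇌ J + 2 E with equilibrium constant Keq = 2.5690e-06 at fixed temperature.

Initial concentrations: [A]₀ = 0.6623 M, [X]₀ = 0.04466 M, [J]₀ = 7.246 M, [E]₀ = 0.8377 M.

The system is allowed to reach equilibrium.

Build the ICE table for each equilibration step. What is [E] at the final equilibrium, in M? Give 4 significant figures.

Q₀ = 259.6 vs Keq = 2.5690e-06 ⇒ Q>K, reverse
Step 1:
                  A         X         J         E
  Initial    0.6623   0.04466     7.246    0.8377
  Change     0.8371    0.4185   -0.4185   -0.8371
  Equil       1.499    0.4632     6.827 6.2596e-04
  solve Keq expr → x = -0.4185; check Q = 2.5690e-06

[E]_eq = 6.2596e-04 M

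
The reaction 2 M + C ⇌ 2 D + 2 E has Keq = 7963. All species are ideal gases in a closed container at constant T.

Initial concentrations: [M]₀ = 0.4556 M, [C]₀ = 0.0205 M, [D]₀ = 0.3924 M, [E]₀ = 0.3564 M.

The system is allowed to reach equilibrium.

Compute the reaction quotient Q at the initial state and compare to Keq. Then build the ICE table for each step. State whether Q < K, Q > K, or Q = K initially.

Q₀ = 4.596; Q < K (proceeds forward)

Q₀ = 4.596 vs Keq = 7963 ⇒ Q<K, forward
Step 1:
                  M         C         D         E
  init       0.4556    0.0205    0.3924    0.3564
  Δ        -0.04096  -0.02048   0.04096   0.04096
  eq         0.4146 2.1658e-05    0.4334    0.3974
  solve Keq expr → x = 0.02048; check Q = 7963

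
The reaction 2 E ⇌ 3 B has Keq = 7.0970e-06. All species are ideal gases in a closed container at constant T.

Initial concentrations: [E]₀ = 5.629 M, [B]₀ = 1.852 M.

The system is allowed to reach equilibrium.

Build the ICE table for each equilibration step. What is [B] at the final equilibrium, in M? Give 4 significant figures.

Q₀ = 0.2005 vs Keq = 7.0970e-06 ⇒ Q>K, reverse
Step 1:
                    E           B
  init          5.629       1.852
  Δ             1.189      -1.783
  eq            6.818     0.06909
  solve Keq expr → x = -0.5943; check Q = 7.0970e-06

[B]_eq = 0.06909 M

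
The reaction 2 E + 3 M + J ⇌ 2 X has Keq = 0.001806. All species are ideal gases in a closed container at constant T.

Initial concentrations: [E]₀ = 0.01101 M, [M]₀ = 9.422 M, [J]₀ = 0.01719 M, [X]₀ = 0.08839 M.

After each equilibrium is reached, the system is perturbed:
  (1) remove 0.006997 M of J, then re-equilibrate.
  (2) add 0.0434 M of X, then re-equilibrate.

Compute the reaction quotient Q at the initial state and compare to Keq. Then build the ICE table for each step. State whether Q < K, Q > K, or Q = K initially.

Q₀ = 4.483; Q > K (proceeds reverse)

Q₀ = 4.483 vs Keq = 0.001806 ⇒ Q>K, reverse
Step 1:
                    E           M           J           X
  Initial     0.01101       9.422     0.01719     0.08839
  Change      0.06661     0.09992     0.03331    -0.06661
  Equil       0.07762       9.522      0.0505     0.02178
  solve Keq expr → x = -0.03331; check Q = 0.001806
Then remove 0.006997 M of J.
Step 2:
                    E           M           J           X
  Initial     0.07762       9.522      0.0435     0.02178
  Change     0.001132    0.001698  5.6596e-04   -0.001132
  Equil       0.07875       9.524     0.04406     0.02065
  solve Keq expr → x = -5.6596e-04; check Q = 0.001806
Then add 0.0434 M of X.
Step 3:
                    E           M           J           X
  Initial     0.07875       9.524     0.04406     0.06405
  Change      0.03055     0.04583     0.01528    -0.03055
  Equil        0.1093       9.569     0.05934      0.0335
  solve Keq expr → x = -0.01528; check Q = 0.001806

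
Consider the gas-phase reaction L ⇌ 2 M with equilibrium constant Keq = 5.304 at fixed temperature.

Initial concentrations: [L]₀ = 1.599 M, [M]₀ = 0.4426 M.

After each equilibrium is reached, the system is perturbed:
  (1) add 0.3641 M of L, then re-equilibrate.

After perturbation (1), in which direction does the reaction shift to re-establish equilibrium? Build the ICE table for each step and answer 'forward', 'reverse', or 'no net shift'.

Q₀ = 0.1225 vs Keq = 5.304 ⇒ Q<K, forward
Step 1:
                  L         M
  I           1.599    0.4426
  C         -0.8049      1.61
  E          0.7941     2.052
  solve Keq expr → x = 0.8049; check Q = 5.304
Then add 0.3641 M of L.
Step 2:
                  L         M
  I           1.158     2.052
  C         -0.1373    0.2747
  E           1.021     2.327
  solve Keq expr → x = 0.1373; check Q = 5.304

Direction: forward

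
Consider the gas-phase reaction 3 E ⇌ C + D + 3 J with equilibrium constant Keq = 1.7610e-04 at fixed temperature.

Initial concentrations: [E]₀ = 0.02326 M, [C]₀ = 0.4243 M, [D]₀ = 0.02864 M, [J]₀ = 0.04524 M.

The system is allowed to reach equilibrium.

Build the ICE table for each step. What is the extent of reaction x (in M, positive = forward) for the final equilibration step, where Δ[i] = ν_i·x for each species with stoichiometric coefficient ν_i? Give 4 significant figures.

x = -0.01003 M

Q₀ = 0.08941 vs Keq = 1.7610e-04 ⇒ Q>K, reverse
Step 1:
                    E           C           D           J
  Initial     0.02326      0.4243     0.02864     0.04524
  Change       0.0301    -0.01003    -0.01003     -0.0301
  Equil       0.05336      0.4143     0.01861     0.01514
  solve Keq expr → x = -0.01003; check Q = 1.7610e-04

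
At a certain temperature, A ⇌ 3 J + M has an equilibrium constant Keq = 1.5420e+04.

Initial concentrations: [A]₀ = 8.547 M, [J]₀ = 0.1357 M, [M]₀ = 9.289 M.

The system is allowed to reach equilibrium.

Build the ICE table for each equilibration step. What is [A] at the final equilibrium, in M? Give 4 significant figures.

Q₀ = 0.002716 vs Keq = 1.5420e+04 ⇒ Q<K, forward
Step 1:
                   A          J          M
  I            8.547     0.1357      9.289
  C           -5.105      15.31      5.105
  E            3.442      15.45      14.39
  solve Keq expr → x = 5.105; check Q = 1.5420e+04

[A]_eq = 3.442 M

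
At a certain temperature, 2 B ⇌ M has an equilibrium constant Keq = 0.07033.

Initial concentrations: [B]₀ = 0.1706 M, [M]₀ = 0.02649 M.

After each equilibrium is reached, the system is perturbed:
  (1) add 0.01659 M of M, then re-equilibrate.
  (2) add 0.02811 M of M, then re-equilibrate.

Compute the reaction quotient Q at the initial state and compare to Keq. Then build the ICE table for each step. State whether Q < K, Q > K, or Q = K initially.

Q₀ = 0.9102 vs Keq = 0.07033 ⇒ Q>K, reverse
Step 1:
                  B         M
  I          0.1706   0.02649
  C         0.04636  -0.02318
  E           0.217  0.003311
  solve Keq expr → x = -0.02318; check Q = 0.07033
Then add 0.01659 M of M.
Step 2:
                  B         M
  I           0.217    0.0199
  C         0.03114  -0.01557
  E          0.2481  0.004329
  solve Keq expr → x = -0.01557; check Q = 0.07033
Then add 0.02811 M of M.
Step 3:
                  B         M
  I          0.2481   0.03244
  C         0.05219   -0.0261
  E          0.3003  0.006342
  solve Keq expr → x = -0.0261; check Q = 0.07033

Q₀ = 0.9102; Q > K (proceeds reverse)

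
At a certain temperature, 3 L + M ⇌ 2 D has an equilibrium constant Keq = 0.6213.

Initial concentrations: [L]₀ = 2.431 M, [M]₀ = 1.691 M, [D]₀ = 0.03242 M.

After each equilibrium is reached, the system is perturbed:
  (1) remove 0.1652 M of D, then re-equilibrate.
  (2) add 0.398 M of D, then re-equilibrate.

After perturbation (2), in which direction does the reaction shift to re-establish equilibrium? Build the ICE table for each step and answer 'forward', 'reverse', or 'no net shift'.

Direction: reverse

Q₀ = 4.3264e-05 vs Keq = 0.6213 ⇒ Q<K, forward
Step 1:
                   L          M          D
  Initial      2.431      1.691    0.03242
  Change      -1.375    -0.4584     0.9168
  Equil        1.056      1.233     0.9493
  solve Keq expr → x = 0.4584; check Q = 0.6213
Then remove 0.1652 M of D.
Step 2:
                   L          M          D
  Initial      1.056      1.233     0.7841
  Change    -0.07848   -0.02616    0.05232
  Equil       0.9772      1.206     0.8364
  solve Keq expr → x = 0.02616; check Q = 0.6213
Then add 0.398 M of D.
Step 3:
                   L          M          D
  Initial     0.9772      1.206      1.234
  Change      0.1845     0.0615     -0.123
  Equil        1.162      1.268      1.111
  solve Keq expr → x = -0.0615; check Q = 0.6213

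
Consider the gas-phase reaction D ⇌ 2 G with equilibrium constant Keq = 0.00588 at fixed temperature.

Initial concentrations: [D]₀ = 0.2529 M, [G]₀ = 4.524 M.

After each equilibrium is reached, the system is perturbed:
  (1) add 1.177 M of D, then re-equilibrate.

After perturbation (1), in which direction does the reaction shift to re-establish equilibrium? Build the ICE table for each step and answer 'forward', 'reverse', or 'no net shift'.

Q₀ = 80.93 vs Keq = 0.00588 ⇒ Q>K, reverse
Step 1:
                  D         G
  init       0.2529     4.524
  Δ           2.202    -4.404
  eq          2.455    0.1201
  solve Keq expr → x = -2.202; check Q = 0.00588
Then add 1.177 M of D.
Step 2:
                  D         G
  init        3.632    0.1201
  Δ        -0.01287   0.02573
  eq          3.619    0.1459
  solve Keq expr → x = 0.01287; check Q = 0.00588

Direction: forward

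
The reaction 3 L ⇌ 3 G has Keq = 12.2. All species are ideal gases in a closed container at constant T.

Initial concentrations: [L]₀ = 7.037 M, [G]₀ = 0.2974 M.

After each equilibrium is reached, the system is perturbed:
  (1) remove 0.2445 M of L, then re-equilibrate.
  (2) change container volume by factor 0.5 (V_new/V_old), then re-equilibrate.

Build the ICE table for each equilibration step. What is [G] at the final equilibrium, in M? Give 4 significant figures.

[G]_eq = 9.886 M

Q₀ = 7.5485e-05 vs Keq = 12.2 ⇒ Q<K, forward
Step 1:
                    L           G
  Initial       7.037      0.2974
  Change       -4.816       4.816
  Equil         2.221       5.113
  solve Keq expr → x = 1.605; check Q = 12.2
Then remove 0.2445 M of L.
Step 2:
                    L           G
  Initial       1.977       5.113
  Change       0.1705     -0.1705
  Equil         2.147       4.943
  solve Keq expr → x = -0.05682; check Q = 12.2
Then change container volume by factor 0.5 (V_new/V_old).
Step 3:
                    L           G
  Initial       4.294       9.886
  Change            0           0
  Equil         4.294       9.886
  solve Keq expr → x = 0; check Q = 12.2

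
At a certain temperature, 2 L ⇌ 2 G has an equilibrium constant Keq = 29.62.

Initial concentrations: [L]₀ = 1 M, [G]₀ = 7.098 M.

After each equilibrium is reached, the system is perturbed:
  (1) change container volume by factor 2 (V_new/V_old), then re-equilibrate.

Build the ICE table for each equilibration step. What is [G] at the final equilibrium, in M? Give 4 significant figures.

[G]_eq = 3.421 M

Q₀ = 50.38 vs Keq = 29.62 ⇒ Q>K, reverse
Step 1:
                   L          G
  init             1      7.098
  Δ            0.257     -0.257
  eq           1.257      6.841
  solve Keq expr → x = -0.1285; check Q = 29.62
Then change container volume by factor 2 (V_new/V_old).
Step 2:
                   L          G
  init        0.6285      3.421
  Δ                0          0
  eq          0.6285      3.421
  solve Keq expr → x = 0; check Q = 29.62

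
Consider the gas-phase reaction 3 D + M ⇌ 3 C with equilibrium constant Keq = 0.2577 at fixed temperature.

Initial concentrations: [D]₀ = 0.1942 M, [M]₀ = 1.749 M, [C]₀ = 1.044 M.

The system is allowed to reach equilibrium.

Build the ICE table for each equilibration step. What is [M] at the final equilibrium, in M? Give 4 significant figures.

[M]_eq = 1.915 M

Q₀ = 88.83 vs Keq = 0.2577 ⇒ Q>K, reverse
Step 1:
                  D         M         C
  init       0.1942     1.749     1.044
  Δ          0.4974    0.1658   -0.4974
  eq         0.6916     1.915    0.5466
  solve Keq expr → x = -0.1658; check Q = 0.2577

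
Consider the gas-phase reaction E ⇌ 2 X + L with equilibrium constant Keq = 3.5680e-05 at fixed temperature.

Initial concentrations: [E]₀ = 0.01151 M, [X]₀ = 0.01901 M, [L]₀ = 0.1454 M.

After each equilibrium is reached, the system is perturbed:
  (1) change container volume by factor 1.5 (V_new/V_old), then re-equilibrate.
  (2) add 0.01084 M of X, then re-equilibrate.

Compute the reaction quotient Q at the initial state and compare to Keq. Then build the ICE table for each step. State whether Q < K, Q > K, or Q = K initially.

Q₀ = 0.004565 vs Keq = 3.5680e-05 ⇒ Q>K, reverse
Step 1:
                  E         X         L
  I         0.01151   0.01901    0.1454
  C        0.008367  -0.01673 -0.008367
  E         0.01988  0.002275     0.137
  solve Keq expr → x = -0.008367; check Q = 3.5680e-05
Then change container volume by factor 1.5 (V_new/V_old).
Step 2:
                  E         X         L
  I         0.01325  0.001517   0.09136
  C       -3.6134e-04 7.2268e-04 3.6134e-04
  E         0.01289  0.002239   0.09172
  solve Keq expr → x = 3.6134e-04; check Q = 3.5680e-05
Then add 0.01084 M of X.
Step 3:
                  E         X         L
  I         0.01289   0.01308   0.09172
  C        0.005175  -0.01035 -0.005175
  E         0.01807  0.002729   0.08654
  solve Keq expr → x = -0.005175; check Q = 3.5680e-05

Q₀ = 0.004565; Q > K (proceeds reverse)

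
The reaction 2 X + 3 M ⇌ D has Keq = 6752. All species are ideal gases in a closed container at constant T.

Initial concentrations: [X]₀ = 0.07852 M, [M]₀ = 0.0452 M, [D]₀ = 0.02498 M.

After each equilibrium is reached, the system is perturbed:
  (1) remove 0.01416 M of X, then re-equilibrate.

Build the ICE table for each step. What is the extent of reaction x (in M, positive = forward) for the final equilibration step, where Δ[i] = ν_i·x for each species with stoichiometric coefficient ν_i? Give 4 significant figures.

x = -0.001381 M

Q₀ = 4.3875e+04 vs Keq = 6752 ⇒ Q>K, reverse
Step 1:
                    X           M           D
  Initial     0.07852      0.0452     0.02498
  Change       0.0146     0.02189   -0.007298
  Equil       0.09312     0.06709     0.01768
  solve Keq expr → x = -0.007298; check Q = 6752
Then remove 0.01416 M of X.
Step 2:
                    X           M           D
  Initial     0.07896     0.06709     0.01768
  Change     0.002763    0.004144   -0.001381
  Equil       0.08172     0.07124      0.0163
  solve Keq expr → x = -0.001381; check Q = 6752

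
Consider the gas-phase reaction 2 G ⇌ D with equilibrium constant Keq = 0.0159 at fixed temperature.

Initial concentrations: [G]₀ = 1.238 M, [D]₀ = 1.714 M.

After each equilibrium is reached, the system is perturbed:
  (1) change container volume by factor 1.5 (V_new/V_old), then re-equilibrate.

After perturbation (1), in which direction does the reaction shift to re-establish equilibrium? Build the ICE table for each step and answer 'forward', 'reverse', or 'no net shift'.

Q₀ = 1.118 vs Keq = 0.0159 ⇒ Q>K, reverse
Step 1:
                   G          D
  I            1.238      1.714
  C            2.887     -1.443
  E            4.125     0.2705
  solve Keq expr → x = -1.443; check Q = 0.0159
Then change container volume by factor 1.5 (V_new/V_old).
Step 2:
                   G          D
  I             2.75     0.1804
  C           0.1021   -0.05103
  E            2.852     0.1293
  solve Keq expr → x = -0.05103; check Q = 0.0159

Direction: reverse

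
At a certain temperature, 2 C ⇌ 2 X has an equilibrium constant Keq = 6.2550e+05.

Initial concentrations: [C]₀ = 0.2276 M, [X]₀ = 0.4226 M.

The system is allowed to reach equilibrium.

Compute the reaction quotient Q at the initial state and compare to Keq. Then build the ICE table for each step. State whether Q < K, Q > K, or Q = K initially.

Q₀ = 3.448; Q < K (proceeds forward)

Q₀ = 3.448 vs Keq = 6.2550e+05 ⇒ Q<K, forward
Step 1:
                   C          X
  I           0.2276     0.4226
  C          -0.2268     0.2268
  E       8.2108e-04     0.6494
  solve Keq expr → x = 0.1134; check Q = 6.2550e+05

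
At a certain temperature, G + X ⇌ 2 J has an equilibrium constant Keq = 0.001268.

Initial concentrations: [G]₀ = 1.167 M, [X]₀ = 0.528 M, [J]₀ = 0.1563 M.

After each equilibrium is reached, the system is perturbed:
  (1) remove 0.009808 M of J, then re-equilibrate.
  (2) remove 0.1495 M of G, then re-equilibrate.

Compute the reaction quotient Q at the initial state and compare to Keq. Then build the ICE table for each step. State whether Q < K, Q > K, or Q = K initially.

Q₀ = 0.03965; Q > K (proceeds reverse)

Q₀ = 0.03965 vs Keq = 0.001268 ⇒ Q>K, reverse
Step 1:
                  G         X         J
  I           1.167     0.528    0.1563
  C         0.06297   0.06297   -0.1259
  E            1.23     0.591   0.03036
  solve Keq expr → x = -0.06297; check Q = 0.001268
Then remove 0.009808 M of J.
Step 2:
                  G         X         J
  I            1.23     0.591   0.02055
  C       -0.004812 -0.004812  0.009625
  E           1.225    0.5862   0.03018
  solve Keq expr → x = 0.004812; check Q = 0.001268
Then remove 0.1495 M of G.
Step 3:
                  G         X         J
  I           1.076    0.5862   0.03018
  C       9.3312e-04 9.3312e-04 -0.001866
  E           1.077    0.5871   0.02831
  solve Keq expr → x = -9.3312e-04; check Q = 0.001268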